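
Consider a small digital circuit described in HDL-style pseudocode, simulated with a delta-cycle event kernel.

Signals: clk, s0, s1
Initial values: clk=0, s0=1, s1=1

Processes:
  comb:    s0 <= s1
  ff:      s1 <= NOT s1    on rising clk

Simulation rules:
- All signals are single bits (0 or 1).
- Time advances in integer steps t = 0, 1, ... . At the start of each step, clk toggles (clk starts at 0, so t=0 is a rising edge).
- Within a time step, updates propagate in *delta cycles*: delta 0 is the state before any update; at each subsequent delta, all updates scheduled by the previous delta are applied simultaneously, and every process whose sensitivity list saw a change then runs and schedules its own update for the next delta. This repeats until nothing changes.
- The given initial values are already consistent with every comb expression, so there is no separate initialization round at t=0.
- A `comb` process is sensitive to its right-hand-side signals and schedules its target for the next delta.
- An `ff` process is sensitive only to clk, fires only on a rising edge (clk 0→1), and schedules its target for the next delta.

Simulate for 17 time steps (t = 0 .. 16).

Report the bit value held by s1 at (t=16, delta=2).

t=0 Δ0: clk=0 s1=1 s0=1
  Δ1: clk:0→1
  Δ2: s1:1→0
  Δ3: s0:1→0
  (3Δ to stable)
t=1 Δ0: clk=1 s1=0 s0=0
  Δ1: clk:1→0
  (1Δ to stable)
t=2 Δ0: clk=0 s1=0 s0=0
  Δ1: clk:0→1
  Δ2: s1:0→1
  Δ3: s0:0→1
  (3Δ to stable)
t=3 Δ0: clk=1 s1=1 s0=1
  Δ1: clk:1→0
  (1Δ to stable)
t=4 Δ0: clk=0 s1=1 s0=1
  Δ1: clk:0→1
  Δ2: s1:1→0
  Δ3: s0:1→0
  (3Δ to stable)
t=5 Δ0: clk=1 s1=0 s0=0
  Δ1: clk:1→0
  (1Δ to stable)
t=6 Δ0: clk=0 s1=0 s0=0
  Δ1: clk:0→1
  Δ2: s1:0→1
  Δ3: s0:0→1
  (3Δ to stable)
t=7 Δ0: clk=1 s1=1 s0=1
  Δ1: clk:1→0
  (1Δ to stable)
t=8 Δ0: clk=0 s1=1 s0=1
  Δ1: clk:0→1
  Δ2: s1:1→0
  Δ3: s0:1→0
  (3Δ to stable)
t=9 Δ0: clk=1 s1=0 s0=0
  Δ1: clk:1→0
  (1Δ to stable)
t=10 Δ0: clk=0 s1=0 s0=0
  Δ1: clk:0→1
  Δ2: s1:0→1
  Δ3: s0:0→1
  (3Δ to stable)
t=11 Δ0: clk=1 s1=1 s0=1
  Δ1: clk:1→0
  (1Δ to stable)
t=12 Δ0: clk=0 s1=1 s0=1
  Δ1: clk:0→1
  Δ2: s1:1→0
  Δ3: s0:1→0
  (3Δ to stable)
t=13 Δ0: clk=1 s1=0 s0=0
  Δ1: clk:1→0
  (1Δ to stable)
t=14 Δ0: clk=0 s1=0 s0=0
  Δ1: clk:0→1
  Δ2: s1:0→1
  Δ3: s0:0→1
  (3Δ to stable)
t=15 Δ0: clk=1 s1=1 s0=1
  Δ1: clk:1→0
  (1Δ to stable)
t=16 Δ0: clk=0 s1=1 s0=1
  Δ1: clk:0→1
  Δ2: s1:1→0
  Δ3: s0:1→0
  (3Δ to stable)

0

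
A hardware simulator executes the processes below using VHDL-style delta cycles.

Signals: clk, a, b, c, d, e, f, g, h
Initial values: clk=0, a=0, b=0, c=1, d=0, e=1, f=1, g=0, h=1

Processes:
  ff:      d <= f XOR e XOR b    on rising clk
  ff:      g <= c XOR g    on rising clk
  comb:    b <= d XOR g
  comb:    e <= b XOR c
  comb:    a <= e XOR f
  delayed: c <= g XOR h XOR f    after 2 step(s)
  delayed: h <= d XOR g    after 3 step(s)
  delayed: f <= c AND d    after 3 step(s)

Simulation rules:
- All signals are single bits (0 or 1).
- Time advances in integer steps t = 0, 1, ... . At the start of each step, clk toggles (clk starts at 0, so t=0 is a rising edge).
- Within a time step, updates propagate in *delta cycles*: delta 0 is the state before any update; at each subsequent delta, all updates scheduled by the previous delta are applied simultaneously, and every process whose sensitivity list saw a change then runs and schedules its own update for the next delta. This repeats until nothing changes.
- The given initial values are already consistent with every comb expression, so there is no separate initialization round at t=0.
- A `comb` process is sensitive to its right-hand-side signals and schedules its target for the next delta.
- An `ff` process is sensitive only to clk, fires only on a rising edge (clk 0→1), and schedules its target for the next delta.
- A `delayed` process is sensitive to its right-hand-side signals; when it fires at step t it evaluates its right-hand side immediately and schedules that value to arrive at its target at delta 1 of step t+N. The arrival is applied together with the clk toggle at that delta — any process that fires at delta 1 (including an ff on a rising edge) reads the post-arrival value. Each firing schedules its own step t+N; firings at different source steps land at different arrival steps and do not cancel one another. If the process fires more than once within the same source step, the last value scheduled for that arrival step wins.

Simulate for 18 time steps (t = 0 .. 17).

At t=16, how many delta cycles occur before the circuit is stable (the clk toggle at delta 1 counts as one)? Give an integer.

t=0 Δ0: c=1 d=0 clk=0 h=1 g=0 a=0 f=1 e=1 b=0
  Δ1: clk:0→1
  Δ2: g:0→1
  Δ3: b:0→1
  Δ4: e:1→0
  Δ5: a:0→1
  (5Δ to stable)
t=1 Δ0: c=1 d=0 clk=1 h=1 g=1 a=1 f=1 e=0 b=1
  Δ1: clk:1→0
  (1Δ to stable)
t=2 Δ0: c=1 d=0 clk=0 h=1 g=1 a=1 f=1 e=0 b=1
  Δ1: clk:0→1
  Δ2: g:1→0
  Δ3: b:1→0
  Δ4: e:0→1
  Δ5: a:1→0
  (5Δ to stable)
t=3 Δ0: c=1 d=0 clk=1 h=1 g=0 a=0 f=1 e=1 b=0
  Δ1: clk:1→0
  (1Δ to stable)
t=4 Δ0: c=1 d=0 clk=0 h=1 g=0 a=0 f=1 e=1 b=0
  Δ1: c:1→0, clk:0→1
  Δ2: e:1→0
  Δ3: a:0→1
  (3Δ to stable)
t=5 Δ0: c=0 d=0 clk=1 h=1 g=0 a=1 f=1 e=0 b=0
  Δ1: clk:1→0, h:1→0
  (1Δ to stable)
t=6 Δ0: c=0 d=0 clk=0 h=0 g=0 a=1 f=1 e=0 b=0
  Δ1: clk:0→1
  Δ2: d:0→1
  Δ3: b:0→1
  Δ4: e:0→1
  Δ5: a:1→0
  (5Δ to stable)
t=7 Δ0: c=0 d=1 clk=1 h=0 g=0 a=0 f=1 e=1 b=1
  Δ1: c:0→1, clk:1→0, f:1→0
  Δ2: a:0→1, e:1→0
  Δ3: a:1→0
  (3Δ to stable)
t=8 Δ0: c=1 d=1 clk=0 h=0 g=0 a=0 f=0 e=0 b=1
  Δ1: clk:0→1
  Δ2: g:0→1
  Δ3: b:1→0
  Δ4: e:0→1
  Δ5: a:0→1
  (5Δ to stable)
t=9 Δ0: c=1 d=1 clk=1 h=0 g=1 a=1 f=0 e=1 b=0
  Δ1: c:1→0, clk:1→0, h:0→1
  Δ2: e:1→0
  Δ3: a:1→0
  (3Δ to stable)
t=10 Δ0: c=0 d=1 clk=0 h=1 g=1 a=0 f=0 e=0 b=0
  Δ1: c:0→1, clk:0→1, f:0→1
  Δ2: g:1→0, a:0→1, e:0→1
  Δ3: a:1→0, b:0→1
  Δ4: e:1→0
  Δ5: a:0→1
  (5Δ to stable)
t=11 Δ0: c=1 d=1 clk=1 h=1 g=0 a=1 f=1 e=0 b=1
  Δ1: c:1→0, clk:1→0, h:1→0
  Δ2: e:0→1
  Δ3: a:1→0
  (3Δ to stable)
t=12 Δ0: c=0 d=1 clk=0 h=0 g=0 a=0 f=1 e=1 b=1
  Δ1: clk:0→1, f:1→0
  Δ2: d:1→0, a:0→1
  Δ3: b:1→0
  Δ4: e:1→0
  Δ5: a:1→0
  (5Δ to stable)
t=13 Δ0: c=0 d=0 clk=1 h=0 g=0 a=0 f=0 e=0 b=0
  Δ1: c:0→1, clk:1→0, h:0→1, f:0→1
  Δ2: a:0→1, e:0→1
  Δ3: a:1→0
  (3Δ to stable)
t=14 Δ0: c=1 d=0 clk=0 h=1 g=0 a=0 f=1 e=1 b=0
  Δ1: c:1→0, clk:0→1, f:1→0
  Δ2: d:0→1, a:0→1, e:1→0
  Δ3: a:1→0, b:0→1
  Δ4: e:0→1
  Δ5: a:0→1
  (5Δ to stable)
t=15 Δ0: c=0 d=1 clk=1 h=1 g=0 a=1 f=0 e=1 b=1
  Δ1: clk:1→0, h:1→0
  (1Δ to stable)
t=16 Δ0: c=0 d=1 clk=0 h=0 g=0 a=1 f=0 e=1 b=1
  Δ1: c:0→1, clk:0→1
  Δ2: d:1→0, g:0→1, e:1→0
  Δ3: a:1→0
  (3Δ to stable)
t=17 Δ0: c=1 d=0 clk=1 h=0 g=1 a=0 f=0 e=0 b=1
  Δ1: c:1→0, clk:1→0, h:0→1
  Δ2: e:0→1
  Δ3: a:0→1
  (3Δ to stable)

3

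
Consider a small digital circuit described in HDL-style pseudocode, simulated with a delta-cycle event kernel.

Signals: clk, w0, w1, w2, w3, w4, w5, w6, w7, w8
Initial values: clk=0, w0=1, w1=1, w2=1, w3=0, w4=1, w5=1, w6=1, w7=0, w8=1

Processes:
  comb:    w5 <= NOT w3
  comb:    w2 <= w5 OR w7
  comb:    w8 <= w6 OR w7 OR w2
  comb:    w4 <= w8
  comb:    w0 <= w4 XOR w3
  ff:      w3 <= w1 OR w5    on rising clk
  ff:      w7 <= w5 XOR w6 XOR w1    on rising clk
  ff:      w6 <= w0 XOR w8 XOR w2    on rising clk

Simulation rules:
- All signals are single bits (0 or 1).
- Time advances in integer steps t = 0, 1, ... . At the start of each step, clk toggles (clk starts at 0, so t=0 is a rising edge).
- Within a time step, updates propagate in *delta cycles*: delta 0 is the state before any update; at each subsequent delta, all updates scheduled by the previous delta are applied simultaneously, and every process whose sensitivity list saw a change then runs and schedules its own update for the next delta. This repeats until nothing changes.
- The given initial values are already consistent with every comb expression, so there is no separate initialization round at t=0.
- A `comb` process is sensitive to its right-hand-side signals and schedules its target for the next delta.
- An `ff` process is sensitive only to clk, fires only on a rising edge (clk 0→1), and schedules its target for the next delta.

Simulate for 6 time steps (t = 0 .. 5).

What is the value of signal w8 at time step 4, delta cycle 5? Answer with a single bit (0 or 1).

[bits: w6,w5,w8,w1,w0,w4,w7,w3,w2,clk]
t=0: Δ0=1111110010 Δ1=1111110011 Δ2=1111111111 Δ3=1011011111 | 3Δ
t=1: Δ0=1011011111 Δ1=1011011110 | 1Δ
t=2: Δ0=1011011110 Δ1=1011011111 Δ2=0011010111 Δ3=0011010101 Δ4=0001010101 Δ5=0001000101 Δ6=0001100101 | 6Δ
t=3: Δ0=0001100101 Δ1=0001100100 | 1Δ
t=4: Δ0=0001100100 Δ1=0001100101 Δ2=1001101101 Δ3=1011101111 Δ4=1011111111 Δ5=1011011111 | 5Δ
t=5: Δ0=1011011111 Δ1=1011011110 | 1Δ

1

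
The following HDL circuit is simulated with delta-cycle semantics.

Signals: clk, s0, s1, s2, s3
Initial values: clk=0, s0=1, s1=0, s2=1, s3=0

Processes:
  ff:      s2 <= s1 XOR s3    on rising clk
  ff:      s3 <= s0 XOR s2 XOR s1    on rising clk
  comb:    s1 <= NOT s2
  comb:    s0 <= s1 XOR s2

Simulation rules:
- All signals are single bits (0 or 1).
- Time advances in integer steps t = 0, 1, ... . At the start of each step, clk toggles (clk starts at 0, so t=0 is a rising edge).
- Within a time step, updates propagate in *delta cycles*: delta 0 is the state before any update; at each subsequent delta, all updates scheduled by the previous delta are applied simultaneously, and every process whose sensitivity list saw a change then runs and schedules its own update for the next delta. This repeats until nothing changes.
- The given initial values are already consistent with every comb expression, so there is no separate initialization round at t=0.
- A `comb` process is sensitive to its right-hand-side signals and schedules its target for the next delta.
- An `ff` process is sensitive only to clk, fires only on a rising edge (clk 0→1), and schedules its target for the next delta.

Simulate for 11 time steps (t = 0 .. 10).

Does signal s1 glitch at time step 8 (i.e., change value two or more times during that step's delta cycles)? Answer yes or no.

t0.Δ0 clk=0 s3=0 s1=0 s2=1 s0=1
t0.Δ1 clk=1 s3=0 s1=0 s2=1 s0=1
t0.Δ2 clk=1 s3=0 s1=0 s2=0 s0=1
t0.Δ3 clk=1 s3=0 s1=1 s2=0 s0=0
t0.Δ4 clk=1 s3=0 s1=1 s2=0 s0=1
t1.Δ0 clk=1 s3=0 s1=1 s2=0 s0=1
t1.Δ1 clk=0 s3=0 s1=1 s2=0 s0=1
t2.Δ0 clk=0 s3=0 s1=1 s2=0 s0=1
t2.Δ1 clk=1 s3=0 s1=1 s2=0 s0=1
t2.Δ2 clk=1 s3=0 s1=1 s2=1 s0=1
t2.Δ3 clk=1 s3=0 s1=0 s2=1 s0=0
t2.Δ4 clk=1 s3=0 s1=0 s2=1 s0=1
t3.Δ0 clk=1 s3=0 s1=0 s2=1 s0=1
t3.Δ1 clk=0 s3=0 s1=0 s2=1 s0=1
t4.Δ0 clk=0 s3=0 s1=0 s2=1 s0=1
t4.Δ1 clk=1 s3=0 s1=0 s2=1 s0=1
t4.Δ2 clk=1 s3=0 s1=0 s2=0 s0=1
t4.Δ3 clk=1 s3=0 s1=1 s2=0 s0=0
t4.Δ4 clk=1 s3=0 s1=1 s2=0 s0=1
t5.Δ0 clk=1 s3=0 s1=1 s2=0 s0=1
t5.Δ1 clk=0 s3=0 s1=1 s2=0 s0=1
t6.Δ0 clk=0 s3=0 s1=1 s2=0 s0=1
t6.Δ1 clk=1 s3=0 s1=1 s2=0 s0=1
t6.Δ2 clk=1 s3=0 s1=1 s2=1 s0=1
t6.Δ3 clk=1 s3=0 s1=0 s2=1 s0=0
t6.Δ4 clk=1 s3=0 s1=0 s2=1 s0=1
t7.Δ0 clk=1 s3=0 s1=0 s2=1 s0=1
t7.Δ1 clk=0 s3=0 s1=0 s2=1 s0=1
t8.Δ0 clk=0 s3=0 s1=0 s2=1 s0=1
t8.Δ1 clk=1 s3=0 s1=0 s2=1 s0=1
t8.Δ2 clk=1 s3=0 s1=0 s2=0 s0=1
t8.Δ3 clk=1 s3=0 s1=1 s2=0 s0=0
t8.Δ4 clk=1 s3=0 s1=1 s2=0 s0=1
t9.Δ0 clk=1 s3=0 s1=1 s2=0 s0=1
t9.Δ1 clk=0 s3=0 s1=1 s2=0 s0=1
t10.Δ0 clk=0 s3=0 s1=1 s2=0 s0=1
t10.Δ1 clk=1 s3=0 s1=1 s2=0 s0=1
t10.Δ2 clk=1 s3=0 s1=1 s2=1 s0=1
t10.Δ3 clk=1 s3=0 s1=0 s2=1 s0=0
t10.Δ4 clk=1 s3=0 s1=0 s2=1 s0=1

no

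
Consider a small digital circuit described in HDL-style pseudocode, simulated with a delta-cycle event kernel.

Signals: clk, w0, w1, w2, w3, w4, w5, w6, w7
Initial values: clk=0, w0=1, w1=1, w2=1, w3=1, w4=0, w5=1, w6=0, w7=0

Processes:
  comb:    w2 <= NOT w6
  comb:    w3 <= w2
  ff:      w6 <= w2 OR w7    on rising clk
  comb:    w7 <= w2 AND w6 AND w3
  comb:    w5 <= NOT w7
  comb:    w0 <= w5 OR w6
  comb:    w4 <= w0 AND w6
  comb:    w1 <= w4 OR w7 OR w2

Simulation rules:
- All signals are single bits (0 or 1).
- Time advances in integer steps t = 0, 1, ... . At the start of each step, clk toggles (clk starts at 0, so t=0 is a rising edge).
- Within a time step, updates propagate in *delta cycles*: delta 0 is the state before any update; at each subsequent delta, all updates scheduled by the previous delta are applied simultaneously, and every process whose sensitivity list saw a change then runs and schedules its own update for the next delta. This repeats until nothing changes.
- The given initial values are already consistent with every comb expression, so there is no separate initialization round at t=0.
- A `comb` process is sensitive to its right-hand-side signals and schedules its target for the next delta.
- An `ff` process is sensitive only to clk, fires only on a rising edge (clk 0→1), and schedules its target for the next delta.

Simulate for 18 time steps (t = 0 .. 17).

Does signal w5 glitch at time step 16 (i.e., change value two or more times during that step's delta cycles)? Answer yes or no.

yes

t=0 Δ0: clk=0 w3=1 w2=1 w6=0 w5=1 w0=1 w4=0 w7=0 w1=1
  Δ1: clk:0→1
  Δ2: w6:0→1
  Δ3: w2:1→0, w4:0→1, w7:0→1
  Δ4: w3:1→0, w5:1→0, w7:1→0
  Δ5: w5:0→1
  (5Δ to stable)
t=1 Δ0: clk=1 w3=0 w2=0 w6=1 w5=1 w0=1 w4=1 w7=0 w1=1
  Δ1: clk:1→0
  (1Δ to stable)
t=2 Δ0: clk=0 w3=0 w2=0 w6=1 w5=1 w0=1 w4=1 w7=0 w1=1
  Δ1: clk:0→1
  Δ2: w6:1→0
  Δ3: w2:0→1, w4:1→0
  Δ4: w3:0→1
  (4Δ to stable)
t=3 Δ0: clk=1 w3=1 w2=1 w6=0 w5=1 w0=1 w4=0 w7=0 w1=1
  Δ1: clk:1→0
  (1Δ to stable)
t=4 Δ0: clk=0 w3=1 w2=1 w6=0 w5=1 w0=1 w4=0 w7=0 w1=1
  Δ1: clk:0→1
  Δ2: w6:0→1
  Δ3: w2:1→0, w4:0→1, w7:0→1
  Δ4: w3:1→0, w5:1→0, w7:1→0
  Δ5: w5:0→1
  (5Δ to stable)
t=5 Δ0: clk=1 w3=0 w2=0 w6=1 w5=1 w0=1 w4=1 w7=0 w1=1
  Δ1: clk:1→0
  (1Δ to stable)
t=6 Δ0: clk=0 w3=0 w2=0 w6=1 w5=1 w0=1 w4=1 w7=0 w1=1
  Δ1: clk:0→1
  Δ2: w6:1→0
  Δ3: w2:0→1, w4:1→0
  Δ4: w3:0→1
  (4Δ to stable)
t=7 Δ0: clk=1 w3=1 w2=1 w6=0 w5=1 w0=1 w4=0 w7=0 w1=1
  Δ1: clk:1→0
  (1Δ to stable)
t=8 Δ0: clk=0 w3=1 w2=1 w6=0 w5=1 w0=1 w4=0 w7=0 w1=1
  Δ1: clk:0→1
  Δ2: w6:0→1
  Δ3: w2:1→0, w4:0→1, w7:0→1
  Δ4: w3:1→0, w5:1→0, w7:1→0
  Δ5: w5:0→1
  (5Δ to stable)
t=9 Δ0: clk=1 w3=0 w2=0 w6=1 w5=1 w0=1 w4=1 w7=0 w1=1
  Δ1: clk:1→0
  (1Δ to stable)
t=10 Δ0: clk=0 w3=0 w2=0 w6=1 w5=1 w0=1 w4=1 w7=0 w1=1
  Δ1: clk:0→1
  Δ2: w6:1→0
  Δ3: w2:0→1, w4:1→0
  Δ4: w3:0→1
  (4Δ to stable)
t=11 Δ0: clk=1 w3=1 w2=1 w6=0 w5=1 w0=1 w4=0 w7=0 w1=1
  Δ1: clk:1→0
  (1Δ to stable)
t=12 Δ0: clk=0 w3=1 w2=1 w6=0 w5=1 w0=1 w4=0 w7=0 w1=1
  Δ1: clk:0→1
  Δ2: w6:0→1
  Δ3: w2:1→0, w4:0→1, w7:0→1
  Δ4: w3:1→0, w5:1→0, w7:1→0
  Δ5: w5:0→1
  (5Δ to stable)
t=13 Δ0: clk=1 w3=0 w2=0 w6=1 w5=1 w0=1 w4=1 w7=0 w1=1
  Δ1: clk:1→0
  (1Δ to stable)
t=14 Δ0: clk=0 w3=0 w2=0 w6=1 w5=1 w0=1 w4=1 w7=0 w1=1
  Δ1: clk:0→1
  Δ2: w6:1→0
  Δ3: w2:0→1, w4:1→0
  Δ4: w3:0→1
  (4Δ to stable)
t=15 Δ0: clk=1 w3=1 w2=1 w6=0 w5=1 w0=1 w4=0 w7=0 w1=1
  Δ1: clk:1→0
  (1Δ to stable)
t=16 Δ0: clk=0 w3=1 w2=1 w6=0 w5=1 w0=1 w4=0 w7=0 w1=1
  Δ1: clk:0→1
  Δ2: w6:0→1
  Δ3: w2:1→0, w4:0→1, w7:0→1
  Δ4: w3:1→0, w5:1→0, w7:1→0
  Δ5: w5:0→1
  (5Δ to stable)
t=17 Δ0: clk=1 w3=0 w2=0 w6=1 w5=1 w0=1 w4=1 w7=0 w1=1
  Δ1: clk:1→0
  (1Δ to stable)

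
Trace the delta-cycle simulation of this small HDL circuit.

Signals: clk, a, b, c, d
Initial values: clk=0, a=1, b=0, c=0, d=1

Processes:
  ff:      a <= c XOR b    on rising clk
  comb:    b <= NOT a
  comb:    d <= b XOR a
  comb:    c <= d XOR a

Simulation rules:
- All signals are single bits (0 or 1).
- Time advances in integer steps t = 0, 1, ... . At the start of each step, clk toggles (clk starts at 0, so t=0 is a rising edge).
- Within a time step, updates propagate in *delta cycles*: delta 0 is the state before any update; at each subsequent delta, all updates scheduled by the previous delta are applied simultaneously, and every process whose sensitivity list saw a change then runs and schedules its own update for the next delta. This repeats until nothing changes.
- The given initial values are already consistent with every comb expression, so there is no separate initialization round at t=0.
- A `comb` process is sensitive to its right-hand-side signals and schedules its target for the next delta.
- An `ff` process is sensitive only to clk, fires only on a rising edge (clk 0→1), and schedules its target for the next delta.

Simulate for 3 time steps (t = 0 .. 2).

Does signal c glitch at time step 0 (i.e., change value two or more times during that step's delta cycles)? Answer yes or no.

yes

t0.Δ0 a=1 c=0 b=0 d=1 clk=0
t0.Δ1 a=1 c=0 b=0 d=1 clk=1
t0.Δ2 a=0 c=0 b=0 d=1 clk=1
t0.Δ3 a=0 c=1 b=1 d=0 clk=1
t0.Δ4 a=0 c=0 b=1 d=1 clk=1
t0.Δ5 a=0 c=1 b=1 d=1 clk=1
t1.Δ0 a=0 c=1 b=1 d=1 clk=1
t1.Δ1 a=0 c=1 b=1 d=1 clk=0
t2.Δ0 a=0 c=1 b=1 d=1 clk=0
t2.Δ1 a=0 c=1 b=1 d=1 clk=1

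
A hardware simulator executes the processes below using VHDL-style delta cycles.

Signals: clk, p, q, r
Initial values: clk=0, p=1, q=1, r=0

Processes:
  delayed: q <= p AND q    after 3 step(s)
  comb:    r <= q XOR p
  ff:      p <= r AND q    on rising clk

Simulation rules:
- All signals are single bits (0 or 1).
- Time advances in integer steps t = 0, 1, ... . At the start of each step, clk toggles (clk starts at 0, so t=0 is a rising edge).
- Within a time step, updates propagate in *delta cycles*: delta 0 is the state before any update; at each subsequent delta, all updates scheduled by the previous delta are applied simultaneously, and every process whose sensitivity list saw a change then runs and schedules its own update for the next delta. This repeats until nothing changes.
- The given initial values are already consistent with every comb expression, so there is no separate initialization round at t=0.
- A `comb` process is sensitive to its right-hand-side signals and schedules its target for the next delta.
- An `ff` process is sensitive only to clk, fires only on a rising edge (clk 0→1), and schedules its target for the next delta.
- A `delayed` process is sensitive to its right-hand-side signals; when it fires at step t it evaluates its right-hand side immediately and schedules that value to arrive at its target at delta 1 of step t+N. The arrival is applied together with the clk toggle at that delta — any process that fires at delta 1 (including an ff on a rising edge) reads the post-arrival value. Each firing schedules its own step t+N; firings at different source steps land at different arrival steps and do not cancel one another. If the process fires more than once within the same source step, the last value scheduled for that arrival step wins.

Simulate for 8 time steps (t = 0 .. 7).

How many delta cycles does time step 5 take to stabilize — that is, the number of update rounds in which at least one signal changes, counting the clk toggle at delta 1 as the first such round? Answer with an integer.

t=0 Δ0: q=1 p=1 r=0 clk=0
  Δ1: clk:0→1
  Δ2: p:1→0
  Δ3: r:0→1
  (3Δ to stable)
t=1 Δ0: q=1 p=0 r=1 clk=1
  Δ1: clk:1→0
  (1Δ to stable)
t=2 Δ0: q=1 p=0 r=1 clk=0
  Δ1: clk:0→1
  Δ2: p:0→1
  Δ3: r:1→0
  (3Δ to stable)
t=3 Δ0: q=1 p=1 r=0 clk=1
  Δ1: q:1→0, clk:1→0
  Δ2: r:0→1
  (2Δ to stable)
t=4 Δ0: q=0 p=1 r=1 clk=0
  Δ1: clk:0→1
  Δ2: p:1→0
  Δ3: r:1→0
  (3Δ to stable)
t=5 Δ0: q=0 p=0 r=0 clk=1
  Δ1: q:0→1, clk:1→0
  Δ2: r:0→1
  (2Δ to stable)
t=6 Δ0: q=1 p=0 r=1 clk=0
  Δ1: q:1→0, clk:0→1
  Δ2: r:1→0
  (2Δ to stable)
t=7 Δ0: q=0 p=0 r=0 clk=1
  Δ1: clk:1→0
  (1Δ to stable)

2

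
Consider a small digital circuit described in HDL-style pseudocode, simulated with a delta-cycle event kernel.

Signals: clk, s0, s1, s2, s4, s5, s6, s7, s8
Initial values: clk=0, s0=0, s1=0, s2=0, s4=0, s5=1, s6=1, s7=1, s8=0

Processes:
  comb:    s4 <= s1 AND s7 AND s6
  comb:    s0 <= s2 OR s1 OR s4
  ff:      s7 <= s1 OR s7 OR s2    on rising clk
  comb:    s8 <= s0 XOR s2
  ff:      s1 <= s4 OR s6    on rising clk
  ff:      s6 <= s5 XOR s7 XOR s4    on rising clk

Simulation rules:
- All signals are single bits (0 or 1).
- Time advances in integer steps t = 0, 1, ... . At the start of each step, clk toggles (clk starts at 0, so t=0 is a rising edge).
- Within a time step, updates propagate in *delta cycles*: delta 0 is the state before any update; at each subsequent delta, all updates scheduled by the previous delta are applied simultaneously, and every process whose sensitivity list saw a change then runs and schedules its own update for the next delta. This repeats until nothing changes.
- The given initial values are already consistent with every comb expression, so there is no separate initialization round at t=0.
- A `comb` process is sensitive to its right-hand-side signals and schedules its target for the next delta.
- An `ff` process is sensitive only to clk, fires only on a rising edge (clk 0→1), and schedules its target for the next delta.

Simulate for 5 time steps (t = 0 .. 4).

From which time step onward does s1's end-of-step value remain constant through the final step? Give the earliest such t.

2

[bits: s2,s6,s8,s7,s4,s1,clk,s5,s0]
t=0: Δ0=010100010 Δ1=010100110 Δ2=000101110 Δ3=000101111 Δ4=001101111 | 4Δ
t=1: Δ0=001101111 Δ1=001101011 | 1Δ
t=2: Δ0=001101011 Δ1=001101111 Δ2=001100111 Δ3=001100110 Δ4=000100110 | 4Δ
t=3: Δ0=000100110 Δ1=000100010 | 1Δ
t=4: Δ0=000100010 Δ1=000100110 | 1Δ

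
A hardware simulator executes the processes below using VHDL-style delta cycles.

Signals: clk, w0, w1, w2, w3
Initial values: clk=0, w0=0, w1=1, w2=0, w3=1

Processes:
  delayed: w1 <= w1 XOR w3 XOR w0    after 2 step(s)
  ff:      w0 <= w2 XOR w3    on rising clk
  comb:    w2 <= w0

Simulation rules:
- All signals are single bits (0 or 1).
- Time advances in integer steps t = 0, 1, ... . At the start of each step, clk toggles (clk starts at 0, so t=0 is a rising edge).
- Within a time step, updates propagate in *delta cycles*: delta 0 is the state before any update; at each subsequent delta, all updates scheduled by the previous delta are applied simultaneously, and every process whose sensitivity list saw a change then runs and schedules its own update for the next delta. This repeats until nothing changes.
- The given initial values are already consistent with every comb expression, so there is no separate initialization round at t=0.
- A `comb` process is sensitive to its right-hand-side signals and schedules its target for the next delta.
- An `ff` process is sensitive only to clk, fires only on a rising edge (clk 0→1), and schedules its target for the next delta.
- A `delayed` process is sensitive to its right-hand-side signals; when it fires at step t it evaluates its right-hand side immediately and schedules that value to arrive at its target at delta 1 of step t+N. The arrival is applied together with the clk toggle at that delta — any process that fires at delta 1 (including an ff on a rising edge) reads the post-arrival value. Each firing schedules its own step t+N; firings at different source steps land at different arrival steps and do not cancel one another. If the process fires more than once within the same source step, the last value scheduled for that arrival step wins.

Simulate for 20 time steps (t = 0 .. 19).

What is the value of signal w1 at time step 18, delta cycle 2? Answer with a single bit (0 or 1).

1

t=0 Δ0: w3=1 w1=1 w0=0 clk=0 w2=0
  Δ1: clk:0→1
  Δ2: w0:0→1
  Δ3: w2:0→1
  (3Δ to stable)
t=1 Δ0: w3=1 w1=1 w0=1 clk=1 w2=1
  Δ1: clk:1→0
  (1Δ to stable)
t=2 Δ0: w3=1 w1=1 w0=1 clk=0 w2=1
  Δ1: clk:0→1
  Δ2: w0:1→0
  Δ3: w2:1→0
  (3Δ to stable)
t=3 Δ0: w3=1 w1=1 w0=0 clk=1 w2=0
  Δ1: clk:1→0
  (1Δ to stable)
t=4 Δ0: w3=1 w1=1 w0=0 clk=0 w2=0
  Δ1: w1:1→0, clk:0→1
  Δ2: w0:0→1
  Δ3: w2:0→1
  (3Δ to stable)
t=5 Δ0: w3=1 w1=0 w0=1 clk=1 w2=1
  Δ1: clk:1→0
  (1Δ to stable)
t=6 Δ0: w3=1 w1=0 w0=1 clk=0 w2=1
  Δ1: clk:0→1
  Δ2: w0:1→0
  Δ3: w2:1→0
  (3Δ to stable)
t=7 Δ0: w3=1 w1=0 w0=0 clk=1 w2=0
  Δ1: clk:1→0
  (1Δ to stable)
t=8 Δ0: w3=1 w1=0 w0=0 clk=0 w2=0
  Δ1: w1:0→1, clk:0→1
  Δ2: w0:0→1
  Δ3: w2:0→1
  (3Δ to stable)
t=9 Δ0: w3=1 w1=1 w0=1 clk=1 w2=1
  Δ1: clk:1→0
  (1Δ to stable)
t=10 Δ0: w3=1 w1=1 w0=1 clk=0 w2=1
  Δ1: clk:0→1
  Δ2: w0:1→0
  Δ3: w2:1→0
  (3Δ to stable)
t=11 Δ0: w3=1 w1=1 w0=0 clk=1 w2=0
  Δ1: clk:1→0
  (1Δ to stable)
t=12 Δ0: w3=1 w1=1 w0=0 clk=0 w2=0
  Δ1: w1:1→0, clk:0→1
  Δ2: w0:0→1
  Δ3: w2:0→1
  (3Δ to stable)
t=13 Δ0: w3=1 w1=0 w0=1 clk=1 w2=1
  Δ1: clk:1→0
  (1Δ to stable)
t=14 Δ0: w3=1 w1=0 w0=1 clk=0 w2=1
  Δ1: clk:0→1
  Δ2: w0:1→0
  Δ3: w2:1→0
  (3Δ to stable)
t=15 Δ0: w3=1 w1=0 w0=0 clk=1 w2=0
  Δ1: clk:1→0
  (1Δ to stable)
t=16 Δ0: w3=1 w1=0 w0=0 clk=0 w2=0
  Δ1: w1:0→1, clk:0→1
  Δ2: w0:0→1
  Δ3: w2:0→1
  (3Δ to stable)
t=17 Δ0: w3=1 w1=1 w0=1 clk=1 w2=1
  Δ1: clk:1→0
  (1Δ to stable)
t=18 Δ0: w3=1 w1=1 w0=1 clk=0 w2=1
  Δ1: clk:0→1
  Δ2: w0:1→0
  Δ3: w2:1→0
  (3Δ to stable)
t=19 Δ0: w3=1 w1=1 w0=0 clk=1 w2=0
  Δ1: clk:1→0
  (1Δ to stable)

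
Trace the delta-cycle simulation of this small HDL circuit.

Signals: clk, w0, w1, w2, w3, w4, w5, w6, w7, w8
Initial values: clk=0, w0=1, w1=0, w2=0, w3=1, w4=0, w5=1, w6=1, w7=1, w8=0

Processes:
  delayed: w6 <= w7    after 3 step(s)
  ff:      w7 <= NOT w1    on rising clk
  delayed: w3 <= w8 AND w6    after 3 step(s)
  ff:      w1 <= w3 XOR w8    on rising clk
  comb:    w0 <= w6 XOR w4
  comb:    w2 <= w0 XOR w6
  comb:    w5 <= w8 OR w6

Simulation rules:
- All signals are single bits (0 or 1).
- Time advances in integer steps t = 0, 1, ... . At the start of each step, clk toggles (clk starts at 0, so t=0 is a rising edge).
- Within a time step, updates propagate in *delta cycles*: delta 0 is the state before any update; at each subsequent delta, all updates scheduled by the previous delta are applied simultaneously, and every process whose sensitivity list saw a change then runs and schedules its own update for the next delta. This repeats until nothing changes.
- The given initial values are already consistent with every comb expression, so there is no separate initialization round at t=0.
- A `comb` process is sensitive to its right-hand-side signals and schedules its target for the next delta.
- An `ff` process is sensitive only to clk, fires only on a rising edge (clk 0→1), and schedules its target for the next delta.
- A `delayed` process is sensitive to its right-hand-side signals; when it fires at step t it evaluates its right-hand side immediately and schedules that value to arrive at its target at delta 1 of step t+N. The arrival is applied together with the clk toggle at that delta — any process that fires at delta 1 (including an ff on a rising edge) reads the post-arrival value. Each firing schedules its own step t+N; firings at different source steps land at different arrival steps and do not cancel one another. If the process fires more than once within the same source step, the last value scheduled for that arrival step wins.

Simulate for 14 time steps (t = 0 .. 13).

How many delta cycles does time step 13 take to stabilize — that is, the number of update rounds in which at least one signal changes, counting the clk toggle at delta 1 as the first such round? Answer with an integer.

t=0 Δ0: w3=1 w6=1 w2=0 w5=1 w7=1 clk=0 w8=0 w1=0 w4=0 w0=1
  Δ1: clk:0→1
  Δ2: w1:0→1
  (2Δ to stable)
t=1 Δ0: w3=1 w6=1 w2=0 w5=1 w7=1 clk=1 w8=0 w1=1 w4=0 w0=1
  Δ1: clk:1→0
  (1Δ to stable)
t=2 Δ0: w3=1 w6=1 w2=0 w5=1 w7=1 clk=0 w8=0 w1=1 w4=0 w0=1
  Δ1: clk:0→1
  Δ2: w7:1→0
  (2Δ to stable)
t=3 Δ0: w3=1 w6=1 w2=0 w5=1 w7=0 clk=1 w8=0 w1=1 w4=0 w0=1
  Δ1: clk:1→0
  (1Δ to stable)
t=4 Δ0: w3=1 w6=1 w2=0 w5=1 w7=0 clk=0 w8=0 w1=1 w4=0 w0=1
  Δ1: clk:0→1
  (1Δ to stable)
t=5 Δ0: w3=1 w6=1 w2=0 w5=1 w7=0 clk=1 w8=0 w1=1 w4=0 w0=1
  Δ1: w6:1→0, clk:1→0
  Δ2: w2:0→1, w5:1→0, w0:1→0
  Δ3: w2:1→0
  (3Δ to stable)
t=6 Δ0: w3=1 w6=0 w2=0 w5=0 w7=0 clk=0 w8=0 w1=1 w4=0 w0=0
  Δ1: clk:0→1
  (1Δ to stable)
t=7 Δ0: w3=1 w6=0 w2=0 w5=0 w7=0 clk=1 w8=0 w1=1 w4=0 w0=0
  Δ1: clk:1→0
  (1Δ to stable)
t=8 Δ0: w3=1 w6=0 w2=0 w5=0 w7=0 clk=0 w8=0 w1=1 w4=0 w0=0
  Δ1: w3:1→0, clk:0→1
  Δ2: w1:1→0
  (2Δ to stable)
t=9 Δ0: w3=0 w6=0 w2=0 w5=0 w7=0 clk=1 w8=0 w1=0 w4=0 w0=0
  Δ1: clk:1→0
  (1Δ to stable)
t=10 Δ0: w3=0 w6=0 w2=0 w5=0 w7=0 clk=0 w8=0 w1=0 w4=0 w0=0
  Δ1: clk:0→1
  Δ2: w7:0→1
  (2Δ to stable)
t=11 Δ0: w3=0 w6=0 w2=0 w5=0 w7=1 clk=1 w8=0 w1=0 w4=0 w0=0
  Δ1: clk:1→0
  (1Δ to stable)
t=12 Δ0: w3=0 w6=0 w2=0 w5=0 w7=1 clk=0 w8=0 w1=0 w4=0 w0=0
  Δ1: clk:0→1
  (1Δ to stable)
t=13 Δ0: w3=0 w6=0 w2=0 w5=0 w7=1 clk=1 w8=0 w1=0 w4=0 w0=0
  Δ1: w6:0→1, clk:1→0
  Δ2: w2:0→1, w5:0→1, w0:0→1
  Δ3: w2:1→0
  (3Δ to stable)

3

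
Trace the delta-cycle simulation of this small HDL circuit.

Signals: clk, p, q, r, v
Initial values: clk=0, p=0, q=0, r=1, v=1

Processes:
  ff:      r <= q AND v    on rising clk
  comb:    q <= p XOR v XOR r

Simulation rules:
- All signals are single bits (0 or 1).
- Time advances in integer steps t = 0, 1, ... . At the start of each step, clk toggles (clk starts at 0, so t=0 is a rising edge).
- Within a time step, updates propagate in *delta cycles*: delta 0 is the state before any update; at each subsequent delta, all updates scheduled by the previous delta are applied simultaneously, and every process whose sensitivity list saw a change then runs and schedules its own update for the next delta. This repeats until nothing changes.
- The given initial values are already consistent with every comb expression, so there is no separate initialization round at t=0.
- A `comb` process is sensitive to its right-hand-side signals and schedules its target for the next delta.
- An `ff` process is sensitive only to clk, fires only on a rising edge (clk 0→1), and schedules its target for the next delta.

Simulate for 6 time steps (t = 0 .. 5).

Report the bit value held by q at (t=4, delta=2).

t0.Δ0 clk=0 q=0 p=0 r=1 v=1
t0.Δ1 clk=1 q=0 p=0 r=1 v=1
t0.Δ2 clk=1 q=0 p=0 r=0 v=1
t0.Δ3 clk=1 q=1 p=0 r=0 v=1
t1.Δ0 clk=1 q=1 p=0 r=0 v=1
t1.Δ1 clk=0 q=1 p=0 r=0 v=1
t2.Δ0 clk=0 q=1 p=0 r=0 v=1
t2.Δ1 clk=1 q=1 p=0 r=0 v=1
t2.Δ2 clk=1 q=1 p=0 r=1 v=1
t2.Δ3 clk=1 q=0 p=0 r=1 v=1
t3.Δ0 clk=1 q=0 p=0 r=1 v=1
t3.Δ1 clk=0 q=0 p=0 r=1 v=1
t4.Δ0 clk=0 q=0 p=0 r=1 v=1
t4.Δ1 clk=1 q=0 p=0 r=1 v=1
t4.Δ2 clk=1 q=0 p=0 r=0 v=1
t4.Δ3 clk=1 q=1 p=0 r=0 v=1
t5.Δ0 clk=1 q=1 p=0 r=0 v=1
t5.Δ1 clk=0 q=1 p=0 r=0 v=1

0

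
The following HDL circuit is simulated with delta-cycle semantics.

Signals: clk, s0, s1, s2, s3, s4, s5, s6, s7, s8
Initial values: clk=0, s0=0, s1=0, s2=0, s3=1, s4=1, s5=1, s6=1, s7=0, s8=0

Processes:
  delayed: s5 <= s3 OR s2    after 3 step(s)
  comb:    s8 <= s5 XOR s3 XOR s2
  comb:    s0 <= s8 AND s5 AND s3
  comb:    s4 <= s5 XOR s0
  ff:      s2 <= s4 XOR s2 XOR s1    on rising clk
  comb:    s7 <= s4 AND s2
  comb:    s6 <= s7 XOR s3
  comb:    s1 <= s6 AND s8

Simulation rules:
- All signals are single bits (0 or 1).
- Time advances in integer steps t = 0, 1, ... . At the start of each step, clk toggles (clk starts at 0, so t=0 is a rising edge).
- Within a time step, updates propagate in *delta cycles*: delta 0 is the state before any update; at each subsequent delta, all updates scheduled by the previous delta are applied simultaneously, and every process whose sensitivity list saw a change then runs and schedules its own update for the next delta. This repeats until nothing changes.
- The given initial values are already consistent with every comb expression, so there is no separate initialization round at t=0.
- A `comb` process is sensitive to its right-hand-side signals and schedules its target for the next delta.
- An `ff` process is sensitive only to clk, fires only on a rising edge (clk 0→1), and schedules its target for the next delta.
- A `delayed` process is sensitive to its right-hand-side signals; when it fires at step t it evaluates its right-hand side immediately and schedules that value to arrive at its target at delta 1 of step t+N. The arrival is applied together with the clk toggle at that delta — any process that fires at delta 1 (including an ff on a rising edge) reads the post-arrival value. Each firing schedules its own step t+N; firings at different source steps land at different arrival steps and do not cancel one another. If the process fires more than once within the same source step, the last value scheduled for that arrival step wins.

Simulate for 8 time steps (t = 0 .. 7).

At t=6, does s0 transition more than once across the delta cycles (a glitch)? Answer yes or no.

no

t0.Δ0 s7=0 s4=1 s2=0 s0=0 s1=0 s6=1 s8=0 s3=1 clk=0 s5=1
t0.Δ1 s7=0 s4=1 s2=0 s0=0 s1=0 s6=1 s8=0 s3=1 clk=1 s5=1
t0.Δ2 s7=0 s4=1 s2=1 s0=0 s1=0 s6=1 s8=0 s3=1 clk=1 s5=1
t0.Δ3 s7=1 s4=1 s2=1 s0=0 s1=0 s6=1 s8=1 s3=1 clk=1 s5=1
t0.Δ4 s7=1 s4=1 s2=1 s0=1 s1=1 s6=0 s8=1 s3=1 clk=1 s5=1
t0.Δ5 s7=1 s4=0 s2=1 s0=1 s1=0 s6=0 s8=1 s3=1 clk=1 s5=1
t0.Δ6 s7=0 s4=0 s2=1 s0=1 s1=0 s6=0 s8=1 s3=1 clk=1 s5=1
t0.Δ7 s7=0 s4=0 s2=1 s0=1 s1=0 s6=1 s8=1 s3=1 clk=1 s5=1
t0.Δ8 s7=0 s4=0 s2=1 s0=1 s1=1 s6=1 s8=1 s3=1 clk=1 s5=1
t1.Δ0 s7=0 s4=0 s2=1 s0=1 s1=1 s6=1 s8=1 s3=1 clk=1 s5=1
t1.Δ1 s7=0 s4=0 s2=1 s0=1 s1=1 s6=1 s8=1 s3=1 clk=0 s5=1
t2.Δ0 s7=0 s4=0 s2=1 s0=1 s1=1 s6=1 s8=1 s3=1 clk=0 s5=1
t2.Δ1 s7=0 s4=0 s2=1 s0=1 s1=1 s6=1 s8=1 s3=1 clk=1 s5=1
t2.Δ2 s7=0 s4=0 s2=0 s0=1 s1=1 s6=1 s8=1 s3=1 clk=1 s5=1
t2.Δ3 s7=0 s4=0 s2=0 s0=1 s1=1 s6=1 s8=0 s3=1 clk=1 s5=1
t2.Δ4 s7=0 s4=0 s2=0 s0=0 s1=0 s6=1 s8=0 s3=1 clk=1 s5=1
t2.Δ5 s7=0 s4=1 s2=0 s0=0 s1=0 s6=1 s8=0 s3=1 clk=1 s5=1
t3.Δ0 s7=0 s4=1 s2=0 s0=0 s1=0 s6=1 s8=0 s3=1 clk=1 s5=1
t3.Δ1 s7=0 s4=1 s2=0 s0=0 s1=0 s6=1 s8=0 s3=1 clk=0 s5=1
t4.Δ0 s7=0 s4=1 s2=0 s0=0 s1=0 s6=1 s8=0 s3=1 clk=0 s5=1
t4.Δ1 s7=0 s4=1 s2=0 s0=0 s1=0 s6=1 s8=0 s3=1 clk=1 s5=1
t4.Δ2 s7=0 s4=1 s2=1 s0=0 s1=0 s6=1 s8=0 s3=1 clk=1 s5=1
t4.Δ3 s7=1 s4=1 s2=1 s0=0 s1=0 s6=1 s8=1 s3=1 clk=1 s5=1
t4.Δ4 s7=1 s4=1 s2=1 s0=1 s1=1 s6=0 s8=1 s3=1 clk=1 s5=1
t4.Δ5 s7=1 s4=0 s2=1 s0=1 s1=0 s6=0 s8=1 s3=1 clk=1 s5=1
t4.Δ6 s7=0 s4=0 s2=1 s0=1 s1=0 s6=0 s8=1 s3=1 clk=1 s5=1
t4.Δ7 s7=0 s4=0 s2=1 s0=1 s1=0 s6=1 s8=1 s3=1 clk=1 s5=1
t4.Δ8 s7=0 s4=0 s2=1 s0=1 s1=1 s6=1 s8=1 s3=1 clk=1 s5=1
t5.Δ0 s7=0 s4=0 s2=1 s0=1 s1=1 s6=1 s8=1 s3=1 clk=1 s5=1
t5.Δ1 s7=0 s4=0 s2=1 s0=1 s1=1 s6=1 s8=1 s3=1 clk=0 s5=1
t6.Δ0 s7=0 s4=0 s2=1 s0=1 s1=1 s6=1 s8=1 s3=1 clk=0 s5=1
t6.Δ1 s7=0 s4=0 s2=1 s0=1 s1=1 s6=1 s8=1 s3=1 clk=1 s5=1
t6.Δ2 s7=0 s4=0 s2=0 s0=1 s1=1 s6=1 s8=1 s3=1 clk=1 s5=1
t6.Δ3 s7=0 s4=0 s2=0 s0=1 s1=1 s6=1 s8=0 s3=1 clk=1 s5=1
t6.Δ4 s7=0 s4=0 s2=0 s0=0 s1=0 s6=1 s8=0 s3=1 clk=1 s5=1
t6.Δ5 s7=0 s4=1 s2=0 s0=0 s1=0 s6=1 s8=0 s3=1 clk=1 s5=1
t7.Δ0 s7=0 s4=1 s2=0 s0=0 s1=0 s6=1 s8=0 s3=1 clk=1 s5=1
t7.Δ1 s7=0 s4=1 s2=0 s0=0 s1=0 s6=1 s8=0 s3=1 clk=0 s5=1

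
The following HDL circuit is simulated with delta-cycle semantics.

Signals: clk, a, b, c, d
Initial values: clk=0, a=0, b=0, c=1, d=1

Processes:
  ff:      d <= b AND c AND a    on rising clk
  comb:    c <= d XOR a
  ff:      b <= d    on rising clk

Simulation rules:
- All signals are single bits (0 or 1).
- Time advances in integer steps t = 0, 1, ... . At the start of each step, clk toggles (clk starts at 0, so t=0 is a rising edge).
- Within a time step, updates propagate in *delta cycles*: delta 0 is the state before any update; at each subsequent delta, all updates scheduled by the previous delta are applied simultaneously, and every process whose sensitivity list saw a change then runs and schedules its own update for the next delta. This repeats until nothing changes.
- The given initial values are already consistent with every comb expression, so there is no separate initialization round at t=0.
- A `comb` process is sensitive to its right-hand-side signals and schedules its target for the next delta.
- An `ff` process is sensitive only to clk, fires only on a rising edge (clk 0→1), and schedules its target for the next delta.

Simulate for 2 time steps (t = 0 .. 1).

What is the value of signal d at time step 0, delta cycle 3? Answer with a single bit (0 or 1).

t=0 Δ0: b=0 a=0 d=1 c=1 clk=0
  Δ1: clk:0→1
  Δ2: b:0→1, d:1→0
  Δ3: c:1→0
  (3Δ to stable)
t=1 Δ0: b=1 a=0 d=0 c=0 clk=1
  Δ1: clk:1→0
  (1Δ to stable)

0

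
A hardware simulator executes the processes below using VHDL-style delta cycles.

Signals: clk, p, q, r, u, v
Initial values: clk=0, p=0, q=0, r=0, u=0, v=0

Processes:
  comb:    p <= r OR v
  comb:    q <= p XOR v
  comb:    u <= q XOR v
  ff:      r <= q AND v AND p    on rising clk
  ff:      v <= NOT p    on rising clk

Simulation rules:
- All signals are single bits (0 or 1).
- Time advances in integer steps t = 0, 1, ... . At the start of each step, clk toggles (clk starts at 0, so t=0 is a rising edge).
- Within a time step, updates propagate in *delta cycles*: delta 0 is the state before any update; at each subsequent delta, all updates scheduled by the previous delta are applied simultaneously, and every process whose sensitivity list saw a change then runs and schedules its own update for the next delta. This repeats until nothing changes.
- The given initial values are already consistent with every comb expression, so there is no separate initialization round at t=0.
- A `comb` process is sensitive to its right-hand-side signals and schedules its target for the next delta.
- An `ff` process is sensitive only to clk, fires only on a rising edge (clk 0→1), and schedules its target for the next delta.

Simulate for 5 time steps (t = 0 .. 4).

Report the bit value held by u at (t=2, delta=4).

[bits: r,v,p,u,q,clk]
t=0: Δ0=000000 Δ1=000001 Δ2=010001 Δ3=011111 Δ4=011001 Δ5=011101 | 5Δ
t=1: Δ0=011101 Δ1=011100 | 1Δ
t=2: Δ0=011100 Δ1=011101 Δ2=001101 Δ3=000011 Δ4=000101 Δ5=000001 | 5Δ
t=3: Δ0=000001 Δ1=000000 | 1Δ
t=4: Δ0=000000 Δ1=000001 Δ2=010001 Δ3=011111 Δ4=011001 Δ5=011101 | 5Δ

1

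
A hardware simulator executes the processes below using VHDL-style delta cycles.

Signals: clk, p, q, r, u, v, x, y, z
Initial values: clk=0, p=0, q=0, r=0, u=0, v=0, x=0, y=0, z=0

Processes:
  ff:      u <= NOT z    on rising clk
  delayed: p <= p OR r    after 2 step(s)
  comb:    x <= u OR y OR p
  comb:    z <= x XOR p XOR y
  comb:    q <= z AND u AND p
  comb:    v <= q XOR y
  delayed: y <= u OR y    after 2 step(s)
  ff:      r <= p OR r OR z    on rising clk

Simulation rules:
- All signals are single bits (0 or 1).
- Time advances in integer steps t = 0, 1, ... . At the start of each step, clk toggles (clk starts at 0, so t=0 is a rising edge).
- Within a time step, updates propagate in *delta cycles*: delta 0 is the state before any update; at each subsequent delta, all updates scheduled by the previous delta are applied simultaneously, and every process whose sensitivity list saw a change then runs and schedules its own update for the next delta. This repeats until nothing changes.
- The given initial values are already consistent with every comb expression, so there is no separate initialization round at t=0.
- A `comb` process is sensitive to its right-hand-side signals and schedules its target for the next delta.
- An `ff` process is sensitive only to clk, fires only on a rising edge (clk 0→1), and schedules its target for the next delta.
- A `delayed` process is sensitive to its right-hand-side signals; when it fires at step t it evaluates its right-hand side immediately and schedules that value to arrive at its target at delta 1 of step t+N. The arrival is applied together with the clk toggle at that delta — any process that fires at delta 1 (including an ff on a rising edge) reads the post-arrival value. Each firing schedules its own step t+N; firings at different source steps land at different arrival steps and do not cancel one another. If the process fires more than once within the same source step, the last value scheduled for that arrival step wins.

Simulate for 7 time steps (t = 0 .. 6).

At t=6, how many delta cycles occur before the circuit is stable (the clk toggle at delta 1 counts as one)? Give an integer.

4

t0.Δ0 p=0 q=0 x=0 r=0 v=0 clk=0 z=0 y=0 u=0
t0.Δ1 p=0 q=0 x=0 r=0 v=0 clk=1 z=0 y=0 u=0
t0.Δ2 p=0 q=0 x=0 r=0 v=0 clk=1 z=0 y=0 u=1
t0.Δ3 p=0 q=0 x=1 r=0 v=0 clk=1 z=0 y=0 u=1
t0.Δ4 p=0 q=0 x=1 r=0 v=0 clk=1 z=1 y=0 u=1
t1.Δ0 p=0 q=0 x=1 r=0 v=0 clk=1 z=1 y=0 u=1
t1.Δ1 p=0 q=0 x=1 r=0 v=0 clk=0 z=1 y=0 u=1
t2.Δ0 p=0 q=0 x=1 r=0 v=0 clk=0 z=1 y=0 u=1
t2.Δ1 p=0 q=0 x=1 r=0 v=0 clk=1 z=1 y=1 u=1
t2.Δ2 p=0 q=0 x=1 r=1 v=1 clk=1 z=0 y=1 u=0
t3.Δ0 p=0 q=0 x=1 r=1 v=1 clk=1 z=0 y=1 u=0
t3.Δ1 p=0 q=0 x=1 r=1 v=1 clk=0 z=0 y=1 u=0
t4.Δ0 p=0 q=0 x=1 r=1 v=1 clk=0 z=0 y=1 u=0
t4.Δ1 p=1 q=0 x=1 r=1 v=1 clk=1 z=0 y=1 u=0
t4.Δ2 p=1 q=0 x=1 r=1 v=1 clk=1 z=1 y=1 u=1
t4.Δ3 p=1 q=1 x=1 r=1 v=1 clk=1 z=1 y=1 u=1
t4.Δ4 p=1 q=1 x=1 r=1 v=0 clk=1 z=1 y=1 u=1
t5.Δ0 p=1 q=1 x=1 r=1 v=0 clk=1 z=1 y=1 u=1
t5.Δ1 p=1 q=1 x=1 r=1 v=0 clk=0 z=1 y=1 u=1
t6.Δ0 p=1 q=1 x=1 r=1 v=0 clk=0 z=1 y=1 u=1
t6.Δ1 p=1 q=1 x=1 r=1 v=0 clk=1 z=1 y=1 u=1
t6.Δ2 p=1 q=1 x=1 r=1 v=0 clk=1 z=1 y=1 u=0
t6.Δ3 p=1 q=0 x=1 r=1 v=0 clk=1 z=1 y=1 u=0
t6.Δ4 p=1 q=0 x=1 r=1 v=1 clk=1 z=1 y=1 u=0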